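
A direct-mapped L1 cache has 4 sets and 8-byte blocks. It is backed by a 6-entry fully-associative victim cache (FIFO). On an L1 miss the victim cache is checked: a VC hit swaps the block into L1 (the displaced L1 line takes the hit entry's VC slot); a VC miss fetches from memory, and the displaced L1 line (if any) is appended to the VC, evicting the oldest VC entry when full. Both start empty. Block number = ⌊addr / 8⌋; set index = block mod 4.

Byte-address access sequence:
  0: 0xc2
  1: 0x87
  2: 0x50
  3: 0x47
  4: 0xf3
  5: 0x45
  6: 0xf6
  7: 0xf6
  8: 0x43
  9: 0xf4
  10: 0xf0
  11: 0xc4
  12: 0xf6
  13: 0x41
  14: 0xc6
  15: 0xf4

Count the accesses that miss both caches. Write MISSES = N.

MISSES = 5

#0 0xc2→b24/s0 MISS; vc=[]
#1 0x87→b16/s0 MISS; vc=[24]
#2 0x50→b10/s2 MISS; vc=[24]
#3 0x47→b8/s0 MISS; vc=[24,16]
#4 0xf3→b30/s2 MISS; vc=[24,16,10]
#5 0x45→b8/s0 L1-HIT; vc=[24,16,10]
#6 0xf6→b30/s2 L1-HIT; vc=[24,16,10]
#7 0xf6→b30/s2 L1-HIT; vc=[24,16,10]
#8 0x43→b8/s0 L1-HIT; vc=[24,16,10]
#9 0xf4→b30/s2 L1-HIT; vc=[24,16,10]
#10 0xf0→b30/s2 L1-HIT; vc=[24,16,10]
#11 0xc4→b24/s0 VC-HIT; vc=[8,16,10]
#12 0xf6→b30/s2 L1-HIT; vc=[8,16,10]
#13 0x41→b8/s0 VC-HIT; vc=[24,16,10]
#14 0xc6→b24/s0 VC-HIT; vc=[8,16,10]
#15 0xf4→b30/s2 L1-HIT; vc=[8,16,10]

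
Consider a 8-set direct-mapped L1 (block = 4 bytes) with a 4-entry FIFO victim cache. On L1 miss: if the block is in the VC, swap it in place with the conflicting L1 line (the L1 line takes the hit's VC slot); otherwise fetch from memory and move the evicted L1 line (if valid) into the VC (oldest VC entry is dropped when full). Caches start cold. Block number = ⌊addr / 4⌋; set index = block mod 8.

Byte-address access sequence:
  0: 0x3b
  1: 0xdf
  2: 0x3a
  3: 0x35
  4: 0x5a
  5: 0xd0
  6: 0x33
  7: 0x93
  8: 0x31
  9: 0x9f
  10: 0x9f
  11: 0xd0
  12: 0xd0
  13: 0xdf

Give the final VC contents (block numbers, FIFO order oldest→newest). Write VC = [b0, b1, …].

VC = [14, 12, 36, 39]

0: 0x3b (blk 14, set 6) → MISS  vc=[]
1: 0xdf (blk 55, set 7) → MISS  vc=[]
2: 0x3a (blk 14, set 6) → L1-HIT  vc=[]
3: 0x35 (blk 13, set 5) → MISS  vc=[]
4: 0x5a (blk 22, set 6) → MISS  vc=[14]
5: 0xd0 (blk 52, set 4) → MISS  vc=[14]
6: 0x33 (blk 12, set 4) → MISS  vc=[14, 52]
7: 0x93 (blk 36, set 4) → MISS  vc=[14, 52, 12]
8: 0x31 (blk 12, set 4) → VC-HIT  vc=[14, 52, 36]
9: 0x9f (blk 39, set 7) → MISS  vc=[14, 52, 36, 55]
10: 0x9f (blk 39, set 7) → L1-HIT  vc=[14, 52, 36, 55]
11: 0xd0 (blk 52, set 4) → VC-HIT  vc=[14, 12, 36, 55]
12: 0xd0 (blk 52, set 4) → L1-HIT  vc=[14, 12, 36, 55]
13: 0xdf (blk 55, set 7) → VC-HIT  vc=[14, 12, 36, 39]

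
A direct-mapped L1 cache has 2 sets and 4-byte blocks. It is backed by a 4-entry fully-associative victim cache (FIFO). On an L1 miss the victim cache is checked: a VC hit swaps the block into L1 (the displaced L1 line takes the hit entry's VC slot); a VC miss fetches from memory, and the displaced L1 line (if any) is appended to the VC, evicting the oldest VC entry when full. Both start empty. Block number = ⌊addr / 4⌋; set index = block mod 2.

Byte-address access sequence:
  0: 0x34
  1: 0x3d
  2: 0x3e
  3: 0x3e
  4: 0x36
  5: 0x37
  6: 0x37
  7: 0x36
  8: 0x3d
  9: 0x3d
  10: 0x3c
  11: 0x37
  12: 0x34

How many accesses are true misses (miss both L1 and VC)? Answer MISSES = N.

  [0] addr=0x34 blk=13 s=1: MISS | VC []
  [1] addr=0x3d blk=15 s=1: MISS | VC [13]
  [2] addr=0x3e blk=15 s=1: L1-HIT | VC [13]
  [3] addr=0x3e blk=15 s=1: L1-HIT | VC [13]
  [4] addr=0x36 blk=13 s=1: VC-HIT | VC [15]
  [5] addr=0x37 blk=13 s=1: L1-HIT | VC [15]
  [6] addr=0x37 blk=13 s=1: L1-HIT | VC [15]
  [7] addr=0x36 blk=13 s=1: L1-HIT | VC [15]
  [8] addr=0x3d blk=15 s=1: VC-HIT | VC [13]
  [9] addr=0x3d blk=15 s=1: L1-HIT | VC [13]
  [10] addr=0x3c blk=15 s=1: L1-HIT | VC [13]
  [11] addr=0x37 blk=13 s=1: VC-HIT | VC [15]
  [12] addr=0x34 blk=13 s=1: L1-HIT | VC [15]

MISSES = 2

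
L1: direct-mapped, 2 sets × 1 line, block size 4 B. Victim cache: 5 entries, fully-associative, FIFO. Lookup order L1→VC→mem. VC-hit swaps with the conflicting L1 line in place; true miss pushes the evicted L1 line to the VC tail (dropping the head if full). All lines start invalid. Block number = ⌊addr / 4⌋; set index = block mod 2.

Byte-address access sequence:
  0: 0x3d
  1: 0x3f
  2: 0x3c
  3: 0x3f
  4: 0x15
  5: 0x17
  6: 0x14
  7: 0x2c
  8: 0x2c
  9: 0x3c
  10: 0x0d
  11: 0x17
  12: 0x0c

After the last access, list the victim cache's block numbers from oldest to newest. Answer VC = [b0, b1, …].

#0 0x3d→b15/s1 MISS; vc=[]
#1 0x3f→b15/s1 L1-HIT; vc=[]
#2 0x3c→b15/s1 L1-HIT; vc=[]
#3 0x3f→b15/s1 L1-HIT; vc=[]
#4 0x15→b5/s1 MISS; vc=[15]
#5 0x17→b5/s1 L1-HIT; vc=[15]
#6 0x14→b5/s1 L1-HIT; vc=[15]
#7 0x2c→b11/s1 MISS; vc=[15,5]
#8 0x2c→b11/s1 L1-HIT; vc=[15,5]
#9 0x3c→b15/s1 VC-HIT; vc=[11,5]
#10 0xd→b3/s1 MISS; vc=[11,5,15]
#11 0x17→b5/s1 VC-HIT; vc=[11,3,15]
#12 0xc→b3/s1 VC-HIT; vc=[11,5,15]

VC = [11, 5, 15]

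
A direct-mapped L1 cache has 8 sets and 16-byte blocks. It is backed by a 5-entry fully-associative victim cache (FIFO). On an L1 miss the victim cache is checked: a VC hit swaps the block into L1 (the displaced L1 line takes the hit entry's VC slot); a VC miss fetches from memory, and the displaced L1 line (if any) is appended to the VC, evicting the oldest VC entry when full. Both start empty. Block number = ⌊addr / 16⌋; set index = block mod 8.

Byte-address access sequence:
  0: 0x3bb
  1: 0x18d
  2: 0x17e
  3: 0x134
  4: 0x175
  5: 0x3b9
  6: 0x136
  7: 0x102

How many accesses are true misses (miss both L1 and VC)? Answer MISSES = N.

MISSES = 5

#0 0x3bb→b59/s3 MISS; vc=[]
#1 0x18d→b24/s0 MISS; vc=[]
#2 0x17e→b23/s7 MISS; vc=[]
#3 0x134→b19/s3 MISS; vc=[59]
#4 0x175→b23/s7 L1-HIT; vc=[59]
#5 0x3b9→b59/s3 VC-HIT; vc=[19]
#6 0x136→b19/s3 VC-HIT; vc=[59]
#7 0x102→b16/s0 MISS; vc=[59,24]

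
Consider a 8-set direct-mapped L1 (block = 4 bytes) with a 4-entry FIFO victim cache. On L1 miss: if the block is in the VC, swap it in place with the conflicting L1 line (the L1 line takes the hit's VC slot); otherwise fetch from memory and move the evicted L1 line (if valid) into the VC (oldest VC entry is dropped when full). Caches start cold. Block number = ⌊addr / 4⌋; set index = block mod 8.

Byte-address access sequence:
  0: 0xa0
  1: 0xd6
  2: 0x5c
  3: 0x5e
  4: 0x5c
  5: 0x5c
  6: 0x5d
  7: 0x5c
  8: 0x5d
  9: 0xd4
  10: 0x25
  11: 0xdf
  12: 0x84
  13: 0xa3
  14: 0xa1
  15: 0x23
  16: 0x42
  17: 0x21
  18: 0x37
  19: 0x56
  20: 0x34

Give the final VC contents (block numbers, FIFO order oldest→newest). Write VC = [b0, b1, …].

VC = [40, 16, 53, 21]

0: 0xa0 (blk 40, set 0) → MISS  vc=[]
1: 0xd6 (blk 53, set 5) → MISS  vc=[]
2: 0x5c (blk 23, set 7) → MISS  vc=[]
3: 0x5e (blk 23, set 7) → L1-HIT  vc=[]
4: 0x5c (blk 23, set 7) → L1-HIT  vc=[]
5: 0x5c (blk 23, set 7) → L1-HIT  vc=[]
6: 0x5d (blk 23, set 7) → L1-HIT  vc=[]
7: 0x5c (blk 23, set 7) → L1-HIT  vc=[]
8: 0x5d (blk 23, set 7) → L1-HIT  vc=[]
9: 0xd4 (blk 53, set 5) → L1-HIT  vc=[]
10: 0x25 (blk 9, set 1) → MISS  vc=[]
11: 0xdf (blk 55, set 7) → MISS  vc=[23]
12: 0x84 (blk 33, set 1) → MISS  vc=[23, 9]
13: 0xa3 (blk 40, set 0) → L1-HIT  vc=[23, 9]
14: 0xa1 (blk 40, set 0) → L1-HIT  vc=[23, 9]
15: 0x23 (blk 8, set 0) → MISS  vc=[23, 9, 40]
16: 0x42 (blk 16, set 0) → MISS  vc=[23, 9, 40, 8]
17: 0x21 (blk 8, set 0) → VC-HIT  vc=[23, 9, 40, 16]
18: 0x37 (blk 13, set 5) → MISS  vc=[9, 40, 16, 53]
19: 0x56 (blk 21, set 5) → MISS  vc=[40, 16, 53, 13]
20: 0x34 (blk 13, set 5) → VC-HIT  vc=[40, 16, 53, 21]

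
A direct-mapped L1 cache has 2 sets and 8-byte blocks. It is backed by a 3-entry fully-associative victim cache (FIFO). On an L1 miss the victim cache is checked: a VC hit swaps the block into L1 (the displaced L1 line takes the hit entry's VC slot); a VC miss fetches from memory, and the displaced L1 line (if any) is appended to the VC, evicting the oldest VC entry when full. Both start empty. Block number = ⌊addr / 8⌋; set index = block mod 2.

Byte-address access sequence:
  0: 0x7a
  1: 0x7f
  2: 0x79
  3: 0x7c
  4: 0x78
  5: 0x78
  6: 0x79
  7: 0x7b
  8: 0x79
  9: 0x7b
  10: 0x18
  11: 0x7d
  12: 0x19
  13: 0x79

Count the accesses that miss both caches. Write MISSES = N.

MISSES = 2

  [0] addr=0x7a blk=15 s=1: MISS | VC []
  [1] addr=0x7f blk=15 s=1: L1-HIT | VC []
  [2] addr=0x79 blk=15 s=1: L1-HIT | VC []
  [3] addr=0x7c blk=15 s=1: L1-HIT | VC []
  [4] addr=0x78 blk=15 s=1: L1-HIT | VC []
  [5] addr=0x78 blk=15 s=1: L1-HIT | VC []
  [6] addr=0x79 blk=15 s=1: L1-HIT | VC []
  [7] addr=0x7b blk=15 s=1: L1-HIT | VC []
  [8] addr=0x79 blk=15 s=1: L1-HIT | VC []
  [9] addr=0x7b blk=15 s=1: L1-HIT | VC []
  [10] addr=0x18 blk=3 s=1: MISS | VC [15]
  [11] addr=0x7d blk=15 s=1: VC-HIT | VC [3]
  [12] addr=0x19 blk=3 s=1: VC-HIT | VC [15]
  [13] addr=0x79 blk=15 s=1: VC-HIT | VC [3]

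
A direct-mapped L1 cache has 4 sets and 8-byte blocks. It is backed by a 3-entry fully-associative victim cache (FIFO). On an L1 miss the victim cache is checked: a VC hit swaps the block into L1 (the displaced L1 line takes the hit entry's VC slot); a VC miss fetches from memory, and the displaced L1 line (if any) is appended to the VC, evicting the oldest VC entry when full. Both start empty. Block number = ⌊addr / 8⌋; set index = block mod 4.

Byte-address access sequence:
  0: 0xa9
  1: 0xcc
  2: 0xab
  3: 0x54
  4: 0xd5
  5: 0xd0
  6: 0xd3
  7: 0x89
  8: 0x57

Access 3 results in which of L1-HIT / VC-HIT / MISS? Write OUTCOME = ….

  [0] addr=0xa9 blk=21 s=1: MISS | VC []
  [1] addr=0xcc blk=25 s=1: MISS | VC [21]
  [2] addr=0xab blk=21 s=1: VC-HIT | VC [25]
  [3] addr=0x54 blk=10 s=2: MISS | VC [25]
  [4] addr=0xd5 blk=26 s=2: MISS | VC [25, 10]
  [5] addr=0xd0 blk=26 s=2: L1-HIT | VC [25, 10]
  [6] addr=0xd3 blk=26 s=2: L1-HIT | VC [25, 10]
  [7] addr=0x89 blk=17 s=1: MISS | VC [25, 10, 21]
  [8] addr=0x57 blk=10 s=2: VC-HIT | VC [25, 26, 21]

OUTCOME = MISS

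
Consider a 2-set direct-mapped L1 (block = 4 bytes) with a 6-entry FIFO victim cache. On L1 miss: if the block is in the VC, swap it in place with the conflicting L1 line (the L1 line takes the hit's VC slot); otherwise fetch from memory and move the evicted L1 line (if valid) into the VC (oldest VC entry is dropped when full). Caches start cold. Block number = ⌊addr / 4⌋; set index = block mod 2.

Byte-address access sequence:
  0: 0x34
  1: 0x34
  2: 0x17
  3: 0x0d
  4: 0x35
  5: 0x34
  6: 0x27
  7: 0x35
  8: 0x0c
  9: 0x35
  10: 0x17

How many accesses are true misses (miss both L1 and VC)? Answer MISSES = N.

MISSES = 4

#0 0x34→b13/s1 MISS; vc=[]
#1 0x34→b13/s1 L1-HIT; vc=[]
#2 0x17→b5/s1 MISS; vc=[13]
#3 0xd→b3/s1 MISS; vc=[13,5]
#4 0x35→b13/s1 VC-HIT; vc=[3,5]
#5 0x34→b13/s1 L1-HIT; vc=[3,5]
#6 0x27→b9/s1 MISS; vc=[3,5,13]
#7 0x35→b13/s1 VC-HIT; vc=[3,5,9]
#8 0xc→b3/s1 VC-HIT; vc=[13,5,9]
#9 0x35→b13/s1 VC-HIT; vc=[3,5,9]
#10 0x17→b5/s1 VC-HIT; vc=[3,13,9]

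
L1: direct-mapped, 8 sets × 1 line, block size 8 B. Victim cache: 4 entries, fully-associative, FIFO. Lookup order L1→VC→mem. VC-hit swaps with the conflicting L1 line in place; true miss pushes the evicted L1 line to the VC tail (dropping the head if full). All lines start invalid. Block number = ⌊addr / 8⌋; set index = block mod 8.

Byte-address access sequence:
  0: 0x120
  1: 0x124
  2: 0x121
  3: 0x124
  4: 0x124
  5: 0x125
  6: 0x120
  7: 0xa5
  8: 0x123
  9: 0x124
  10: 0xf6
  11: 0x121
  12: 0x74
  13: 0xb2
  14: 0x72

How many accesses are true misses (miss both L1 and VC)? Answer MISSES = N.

  [0] addr=0x120 blk=36 s=4: MISS | VC []
  [1] addr=0x124 blk=36 s=4: L1-HIT | VC []
  [2] addr=0x121 blk=36 s=4: L1-HIT | VC []
  [3] addr=0x124 blk=36 s=4: L1-HIT | VC []
  [4] addr=0x124 blk=36 s=4: L1-HIT | VC []
  [5] addr=0x125 blk=36 s=4: L1-HIT | VC []
  [6] addr=0x120 blk=36 s=4: L1-HIT | VC []
  [7] addr=0xa5 blk=20 s=4: MISS | VC [36]
  [8] addr=0x123 blk=36 s=4: VC-HIT | VC [20]
  [9] addr=0x124 blk=36 s=4: L1-HIT | VC [20]
  [10] addr=0xf6 blk=30 s=6: MISS | VC [20]
  [11] addr=0x121 blk=36 s=4: L1-HIT | VC [20]
  [12] addr=0x74 blk=14 s=6: MISS | VC [20, 30]
  [13] addr=0xb2 blk=22 s=6: MISS | VC [20, 30, 14]
  [14] addr=0x72 blk=14 s=6: VC-HIT | VC [20, 30, 22]

MISSES = 5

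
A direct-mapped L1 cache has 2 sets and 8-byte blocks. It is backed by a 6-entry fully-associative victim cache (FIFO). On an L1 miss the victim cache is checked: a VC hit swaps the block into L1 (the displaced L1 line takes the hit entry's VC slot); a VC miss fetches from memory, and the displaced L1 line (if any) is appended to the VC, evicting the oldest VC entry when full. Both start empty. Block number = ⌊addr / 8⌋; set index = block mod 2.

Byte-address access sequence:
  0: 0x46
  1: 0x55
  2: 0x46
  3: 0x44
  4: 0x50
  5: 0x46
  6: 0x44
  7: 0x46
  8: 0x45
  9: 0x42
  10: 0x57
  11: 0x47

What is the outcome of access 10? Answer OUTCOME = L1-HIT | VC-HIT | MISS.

OUTCOME = VC-HIT

  [0] addr=0x46 blk=8 s=0: MISS | VC []
  [1] addr=0x55 blk=10 s=0: MISS | VC [8]
  [2] addr=0x46 blk=8 s=0: VC-HIT | VC [10]
  [3] addr=0x44 blk=8 s=0: L1-HIT | VC [10]
  [4] addr=0x50 blk=10 s=0: VC-HIT | VC [8]
  [5] addr=0x46 blk=8 s=0: VC-HIT | VC [10]
  [6] addr=0x44 blk=8 s=0: L1-HIT | VC [10]
  [7] addr=0x46 blk=8 s=0: L1-HIT | VC [10]
  [8] addr=0x45 blk=8 s=0: L1-HIT | VC [10]
  [9] addr=0x42 blk=8 s=0: L1-HIT | VC [10]
  [10] addr=0x57 blk=10 s=0: VC-HIT | VC [8]
  [11] addr=0x47 blk=8 s=0: VC-HIT | VC [10]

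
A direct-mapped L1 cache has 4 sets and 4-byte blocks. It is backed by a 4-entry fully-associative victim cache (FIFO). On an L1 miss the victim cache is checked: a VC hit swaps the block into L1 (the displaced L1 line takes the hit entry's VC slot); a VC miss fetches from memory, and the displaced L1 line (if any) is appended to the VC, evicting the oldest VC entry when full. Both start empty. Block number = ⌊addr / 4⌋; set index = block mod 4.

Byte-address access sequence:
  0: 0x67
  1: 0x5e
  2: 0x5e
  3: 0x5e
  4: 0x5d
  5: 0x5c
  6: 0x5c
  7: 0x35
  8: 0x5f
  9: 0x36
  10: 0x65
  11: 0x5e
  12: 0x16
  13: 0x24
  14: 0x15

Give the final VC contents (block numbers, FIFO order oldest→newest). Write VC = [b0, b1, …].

#0 0x67→b25/s1 MISS; vc=[]
#1 0x5e→b23/s3 MISS; vc=[]
#2 0x5e→b23/s3 L1-HIT; vc=[]
#3 0x5e→b23/s3 L1-HIT; vc=[]
#4 0x5d→b23/s3 L1-HIT; vc=[]
#5 0x5c→b23/s3 L1-HIT; vc=[]
#6 0x5c→b23/s3 L1-HIT; vc=[]
#7 0x35→b13/s1 MISS; vc=[25]
#8 0x5f→b23/s3 L1-HIT; vc=[25]
#9 0x36→b13/s1 L1-HIT; vc=[25]
#10 0x65→b25/s1 VC-HIT; vc=[13]
#11 0x5e→b23/s3 L1-HIT; vc=[13]
#12 0x16→b5/s1 MISS; vc=[13,25]
#13 0x24→b9/s1 MISS; vc=[13,25,5]
#14 0x15→b5/s1 VC-HIT; vc=[13,25,9]

VC = [13, 25, 9]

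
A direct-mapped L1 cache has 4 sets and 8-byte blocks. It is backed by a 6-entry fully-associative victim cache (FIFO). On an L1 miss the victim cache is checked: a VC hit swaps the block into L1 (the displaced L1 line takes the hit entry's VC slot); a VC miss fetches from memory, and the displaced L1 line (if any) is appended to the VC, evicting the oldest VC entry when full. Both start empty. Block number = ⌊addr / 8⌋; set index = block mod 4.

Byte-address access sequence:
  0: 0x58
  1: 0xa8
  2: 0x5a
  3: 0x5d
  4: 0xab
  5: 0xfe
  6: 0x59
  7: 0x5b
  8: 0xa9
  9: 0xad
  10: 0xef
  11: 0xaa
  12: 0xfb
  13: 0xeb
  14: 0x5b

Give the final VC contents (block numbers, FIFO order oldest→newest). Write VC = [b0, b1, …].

VC = [31, 21]

#0 0x58→b11/s3 MISS; vc=[]
#1 0xa8→b21/s1 MISS; vc=[]
#2 0x5a→b11/s3 L1-HIT; vc=[]
#3 0x5d→b11/s3 L1-HIT; vc=[]
#4 0xab→b21/s1 L1-HIT; vc=[]
#5 0xfe→b31/s3 MISS; vc=[11]
#6 0x59→b11/s3 VC-HIT; vc=[31]
#7 0x5b→b11/s3 L1-HIT; vc=[31]
#8 0xa9→b21/s1 L1-HIT; vc=[31]
#9 0xad→b21/s1 L1-HIT; vc=[31]
#10 0xef→b29/s1 MISS; vc=[31,21]
#11 0xaa→b21/s1 VC-HIT; vc=[31,29]
#12 0xfb→b31/s3 VC-HIT; vc=[11,29]
#13 0xeb→b29/s1 VC-HIT; vc=[11,21]
#14 0x5b→b11/s3 VC-HIT; vc=[31,21]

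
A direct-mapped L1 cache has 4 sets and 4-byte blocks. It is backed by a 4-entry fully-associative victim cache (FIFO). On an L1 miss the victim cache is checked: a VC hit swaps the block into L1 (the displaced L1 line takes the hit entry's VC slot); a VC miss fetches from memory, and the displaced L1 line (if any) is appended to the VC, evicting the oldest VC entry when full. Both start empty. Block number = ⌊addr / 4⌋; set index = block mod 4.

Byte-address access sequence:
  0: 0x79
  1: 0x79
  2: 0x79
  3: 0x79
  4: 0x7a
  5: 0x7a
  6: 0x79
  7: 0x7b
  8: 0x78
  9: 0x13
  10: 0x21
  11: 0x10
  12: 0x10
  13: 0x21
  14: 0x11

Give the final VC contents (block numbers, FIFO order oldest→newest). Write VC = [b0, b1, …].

  [0] addr=0x79 blk=30 s=2: MISS | VC []
  [1] addr=0x79 blk=30 s=2: L1-HIT | VC []
  [2] addr=0x79 blk=30 s=2: L1-HIT | VC []
  [3] addr=0x79 blk=30 s=2: L1-HIT | VC []
  [4] addr=0x7a blk=30 s=2: L1-HIT | VC []
  [5] addr=0x7a blk=30 s=2: L1-HIT | VC []
  [6] addr=0x79 blk=30 s=2: L1-HIT | VC []
  [7] addr=0x7b blk=30 s=2: L1-HIT | VC []
  [8] addr=0x78 blk=30 s=2: L1-HIT | VC []
  [9] addr=0x13 blk=4 s=0: MISS | VC []
  [10] addr=0x21 blk=8 s=0: MISS | VC [4]
  [11] addr=0x10 blk=4 s=0: VC-HIT | VC [8]
  [12] addr=0x10 blk=4 s=0: L1-HIT | VC [8]
  [13] addr=0x21 blk=8 s=0: VC-HIT | VC [4]
  [14] addr=0x11 blk=4 s=0: VC-HIT | VC [8]

VC = [8]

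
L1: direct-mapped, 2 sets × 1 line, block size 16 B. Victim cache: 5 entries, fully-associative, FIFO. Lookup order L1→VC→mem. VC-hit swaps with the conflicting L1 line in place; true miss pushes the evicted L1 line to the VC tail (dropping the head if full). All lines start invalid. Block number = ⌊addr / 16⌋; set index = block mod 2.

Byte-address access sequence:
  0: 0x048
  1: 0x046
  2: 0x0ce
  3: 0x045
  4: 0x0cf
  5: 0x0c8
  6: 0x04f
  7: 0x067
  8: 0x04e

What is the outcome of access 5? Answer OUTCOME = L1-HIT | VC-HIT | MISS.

  [0] addr=0x48 blk=4 s=0: MISS | VC []
  [1] addr=0x46 blk=4 s=0: L1-HIT | VC []
  [2] addr=0xce blk=12 s=0: MISS | VC [4]
  [3] addr=0x45 blk=4 s=0: VC-HIT | VC [12]
  [4] addr=0xcf blk=12 s=0: VC-HIT | VC [4]
  [5] addr=0xc8 blk=12 s=0: L1-HIT | VC [4]
  [6] addr=0x4f blk=4 s=0: VC-HIT | VC [12]
  [7] addr=0x67 blk=6 s=0: MISS | VC [12, 4]
  [8] addr=0x4e blk=4 s=0: VC-HIT | VC [12, 6]

OUTCOME = L1-HIT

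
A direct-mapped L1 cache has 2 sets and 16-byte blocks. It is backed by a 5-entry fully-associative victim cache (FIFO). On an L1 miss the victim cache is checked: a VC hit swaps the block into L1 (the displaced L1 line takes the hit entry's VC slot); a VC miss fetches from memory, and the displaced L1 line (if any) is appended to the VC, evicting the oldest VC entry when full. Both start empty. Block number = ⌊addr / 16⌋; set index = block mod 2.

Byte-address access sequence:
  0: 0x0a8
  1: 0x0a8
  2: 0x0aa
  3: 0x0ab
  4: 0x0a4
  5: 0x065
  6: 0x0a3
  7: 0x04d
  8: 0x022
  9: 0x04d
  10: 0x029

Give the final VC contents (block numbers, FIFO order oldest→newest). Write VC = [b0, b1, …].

VC = [6, 10, 4]

  [0] addr=0xa8 blk=10 s=0: MISS | VC []
  [1] addr=0xa8 blk=10 s=0: L1-HIT | VC []
  [2] addr=0xaa blk=10 s=0: L1-HIT | VC []
  [3] addr=0xab blk=10 s=0: L1-HIT | VC []
  [4] addr=0xa4 blk=10 s=0: L1-HIT | VC []
  [5] addr=0x65 blk=6 s=0: MISS | VC [10]
  [6] addr=0xa3 blk=10 s=0: VC-HIT | VC [6]
  [7] addr=0x4d blk=4 s=0: MISS | VC [6, 10]
  [8] addr=0x22 blk=2 s=0: MISS | VC [6, 10, 4]
  [9] addr=0x4d blk=4 s=0: VC-HIT | VC [6, 10, 2]
  [10] addr=0x29 blk=2 s=0: VC-HIT | VC [6, 10, 4]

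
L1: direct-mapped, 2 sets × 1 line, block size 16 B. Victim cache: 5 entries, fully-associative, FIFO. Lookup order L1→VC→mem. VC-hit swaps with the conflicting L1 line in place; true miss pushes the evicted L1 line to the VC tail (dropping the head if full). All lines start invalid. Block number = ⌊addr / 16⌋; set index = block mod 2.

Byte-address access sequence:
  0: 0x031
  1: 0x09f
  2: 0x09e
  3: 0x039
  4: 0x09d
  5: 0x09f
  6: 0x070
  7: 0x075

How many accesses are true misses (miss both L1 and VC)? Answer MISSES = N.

MISSES = 3

0: 0x31 (blk 3, set 1) → MISS  vc=[]
1: 0x9f (blk 9, set 1) → MISS  vc=[3]
2: 0x9e (blk 9, set 1) → L1-HIT  vc=[3]
3: 0x39 (blk 3, set 1) → VC-HIT  vc=[9]
4: 0x9d (blk 9, set 1) → VC-HIT  vc=[3]
5: 0x9f (blk 9, set 1) → L1-HIT  vc=[3]
6: 0x70 (blk 7, set 1) → MISS  vc=[3, 9]
7: 0x75 (blk 7, set 1) → L1-HIT  vc=[3, 9]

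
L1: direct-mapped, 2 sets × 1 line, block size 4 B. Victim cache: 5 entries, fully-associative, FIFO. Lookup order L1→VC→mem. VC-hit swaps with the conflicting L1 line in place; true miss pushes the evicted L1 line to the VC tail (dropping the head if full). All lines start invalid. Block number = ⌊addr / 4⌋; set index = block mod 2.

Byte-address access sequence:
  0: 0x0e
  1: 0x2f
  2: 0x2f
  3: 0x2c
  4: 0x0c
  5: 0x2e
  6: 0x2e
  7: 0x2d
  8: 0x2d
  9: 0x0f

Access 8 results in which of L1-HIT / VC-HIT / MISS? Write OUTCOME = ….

  [0] addr=0xe blk=3 s=1: MISS | VC []
  [1] addr=0x2f blk=11 s=1: MISS | VC [3]
  [2] addr=0x2f blk=11 s=1: L1-HIT | VC [3]
  [3] addr=0x2c blk=11 s=1: L1-HIT | VC [3]
  [4] addr=0xc blk=3 s=1: VC-HIT | VC [11]
  [5] addr=0x2e blk=11 s=1: VC-HIT | VC [3]
  [6] addr=0x2e blk=11 s=1: L1-HIT | VC [3]
  [7] addr=0x2d blk=11 s=1: L1-HIT | VC [3]
  [8] addr=0x2d blk=11 s=1: L1-HIT | VC [3]
  [9] addr=0xf blk=3 s=1: VC-HIT | VC [11]

OUTCOME = L1-HIT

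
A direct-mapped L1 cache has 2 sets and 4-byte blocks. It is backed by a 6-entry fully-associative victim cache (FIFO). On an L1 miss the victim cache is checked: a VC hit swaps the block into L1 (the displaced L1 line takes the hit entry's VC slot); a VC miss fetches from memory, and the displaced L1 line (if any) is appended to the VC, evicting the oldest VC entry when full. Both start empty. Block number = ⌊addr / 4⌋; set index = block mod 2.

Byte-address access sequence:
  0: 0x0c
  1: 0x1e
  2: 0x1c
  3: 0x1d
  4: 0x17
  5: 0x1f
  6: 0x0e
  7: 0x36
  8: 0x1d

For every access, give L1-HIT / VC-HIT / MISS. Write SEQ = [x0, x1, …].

  [0] addr=0xc blk=3 s=1: MISS | VC []
  [1] addr=0x1e blk=7 s=1: MISS | VC [3]
  [2] addr=0x1c blk=7 s=1: L1-HIT | VC [3]
  [3] addr=0x1d blk=7 s=1: L1-HIT | VC [3]
  [4] addr=0x17 blk=5 s=1: MISS | VC [3, 7]
  [5] addr=0x1f blk=7 s=1: VC-HIT | VC [3, 5]
  [6] addr=0xe blk=3 s=1: VC-HIT | VC [7, 5]
  [7] addr=0x36 blk=13 s=1: MISS | VC [7, 5, 3]
  [8] addr=0x1d blk=7 s=1: VC-HIT | VC [13, 5, 3]

SEQ = [MISS, MISS, L1-HIT, L1-HIT, MISS, VC-HIT, VC-HIT, MISS, VC-HIT]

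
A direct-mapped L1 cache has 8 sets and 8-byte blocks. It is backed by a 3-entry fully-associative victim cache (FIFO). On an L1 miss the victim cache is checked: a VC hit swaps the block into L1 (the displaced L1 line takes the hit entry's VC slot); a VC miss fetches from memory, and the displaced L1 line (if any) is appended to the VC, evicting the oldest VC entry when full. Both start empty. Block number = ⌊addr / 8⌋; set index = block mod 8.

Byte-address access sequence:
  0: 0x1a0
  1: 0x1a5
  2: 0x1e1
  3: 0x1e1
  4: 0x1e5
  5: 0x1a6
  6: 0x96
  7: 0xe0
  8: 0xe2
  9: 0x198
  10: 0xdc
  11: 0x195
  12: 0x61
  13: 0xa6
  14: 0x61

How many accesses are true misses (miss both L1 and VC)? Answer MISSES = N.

#0 0x1a0→b52/s4 MISS; vc=[]
#1 0x1a5→b52/s4 L1-HIT; vc=[]
#2 0x1e1→b60/s4 MISS; vc=[52]
#3 0x1e1→b60/s4 L1-HIT; vc=[52]
#4 0x1e5→b60/s4 L1-HIT; vc=[52]
#5 0x1a6→b52/s4 VC-HIT; vc=[60]
#6 0x96→b18/s2 MISS; vc=[60]
#7 0xe0→b28/s4 MISS; vc=[60,52]
#8 0xe2→b28/s4 L1-HIT; vc=[60,52]
#9 0x198→b51/s3 MISS; vc=[60,52]
#10 0xdc→b27/s3 MISS; vc=[60,52,51]
#11 0x195→b50/s2 MISS; vc=[52,51,18]
#12 0x61→b12/s4 MISS; vc=[51,18,28]
#13 0xa6→b20/s4 MISS; vc=[18,28,12]
#14 0x61→b12/s4 VC-HIT; vc=[18,28,20]

MISSES = 9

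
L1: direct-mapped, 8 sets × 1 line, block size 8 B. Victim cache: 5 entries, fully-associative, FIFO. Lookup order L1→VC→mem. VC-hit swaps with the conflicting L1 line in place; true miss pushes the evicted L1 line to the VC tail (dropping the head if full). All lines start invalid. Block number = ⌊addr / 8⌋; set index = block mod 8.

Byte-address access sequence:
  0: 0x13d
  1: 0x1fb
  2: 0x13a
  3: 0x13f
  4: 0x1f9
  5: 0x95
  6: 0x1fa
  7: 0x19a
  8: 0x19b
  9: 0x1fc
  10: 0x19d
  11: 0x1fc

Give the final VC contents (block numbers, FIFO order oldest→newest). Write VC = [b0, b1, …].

VC = [39]

0: 0x13d (blk 39, set 7) → MISS  vc=[]
1: 0x1fb (blk 63, set 7) → MISS  vc=[39]
2: 0x13a (blk 39, set 7) → VC-HIT  vc=[63]
3: 0x13f (blk 39, set 7) → L1-HIT  vc=[63]
4: 0x1f9 (blk 63, set 7) → VC-HIT  vc=[39]
5: 0x95 (blk 18, set 2) → MISS  vc=[39]
6: 0x1fa (blk 63, set 7) → L1-HIT  vc=[39]
7: 0x19a (blk 51, set 3) → MISS  vc=[39]
8: 0x19b (blk 51, set 3) → L1-HIT  vc=[39]
9: 0x1fc (blk 63, set 7) → L1-HIT  vc=[39]
10: 0x19d (blk 51, set 3) → L1-HIT  vc=[39]
11: 0x1fc (blk 63, set 7) → L1-HIT  vc=[39]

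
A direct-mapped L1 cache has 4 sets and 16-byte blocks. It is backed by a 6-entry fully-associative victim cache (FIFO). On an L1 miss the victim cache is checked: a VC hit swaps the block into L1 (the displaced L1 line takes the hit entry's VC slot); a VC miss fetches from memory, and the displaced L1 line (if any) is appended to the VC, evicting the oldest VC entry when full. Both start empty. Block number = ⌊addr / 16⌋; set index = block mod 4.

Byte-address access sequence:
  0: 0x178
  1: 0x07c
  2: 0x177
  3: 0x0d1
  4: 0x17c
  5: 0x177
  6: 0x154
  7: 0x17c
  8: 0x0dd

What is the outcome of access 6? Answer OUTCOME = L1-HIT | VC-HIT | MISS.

OUTCOME = MISS

  [0] addr=0x178 blk=23 s=3: MISS | VC []
  [1] addr=0x7c blk=7 s=3: MISS | VC [23]
  [2] addr=0x177 blk=23 s=3: VC-HIT | VC [7]
  [3] addr=0xd1 blk=13 s=1: MISS | VC [7]
  [4] addr=0x17c blk=23 s=3: L1-HIT | VC [7]
  [5] addr=0x177 blk=23 s=3: L1-HIT | VC [7]
  [6] addr=0x154 blk=21 s=1: MISS | VC [7, 13]
  [7] addr=0x17c blk=23 s=3: L1-HIT | VC [7, 13]
  [8] addr=0xdd blk=13 s=1: VC-HIT | VC [7, 21]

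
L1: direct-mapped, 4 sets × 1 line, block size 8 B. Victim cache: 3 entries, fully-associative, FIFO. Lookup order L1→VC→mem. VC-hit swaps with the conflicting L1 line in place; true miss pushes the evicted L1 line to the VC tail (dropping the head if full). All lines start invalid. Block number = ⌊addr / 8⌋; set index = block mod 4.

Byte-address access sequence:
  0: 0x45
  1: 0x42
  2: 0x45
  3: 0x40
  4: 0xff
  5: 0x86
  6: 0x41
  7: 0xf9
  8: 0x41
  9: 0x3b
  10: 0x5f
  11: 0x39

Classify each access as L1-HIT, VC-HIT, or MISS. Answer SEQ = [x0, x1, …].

SEQ = [MISS, L1-HIT, L1-HIT, L1-HIT, MISS, MISS, VC-HIT, L1-HIT, L1-HIT, MISS, MISS, VC-HIT]

  [0] addr=0x45 blk=8 s=0: MISS | VC []
  [1] addr=0x42 blk=8 s=0: L1-HIT | VC []
  [2] addr=0x45 blk=8 s=0: L1-HIT | VC []
  [3] addr=0x40 blk=8 s=0: L1-HIT | VC []
  [4] addr=0xff blk=31 s=3: MISS | VC []
  [5] addr=0x86 blk=16 s=0: MISS | VC [8]
  [6] addr=0x41 blk=8 s=0: VC-HIT | VC [16]
  [7] addr=0xf9 blk=31 s=3: L1-HIT | VC [16]
  [8] addr=0x41 blk=8 s=0: L1-HIT | VC [16]
  [9] addr=0x3b blk=7 s=3: MISS | VC [16, 31]
  [10] addr=0x5f blk=11 s=3: MISS | VC [16, 31, 7]
  [11] addr=0x39 blk=7 s=3: VC-HIT | VC [16, 31, 11]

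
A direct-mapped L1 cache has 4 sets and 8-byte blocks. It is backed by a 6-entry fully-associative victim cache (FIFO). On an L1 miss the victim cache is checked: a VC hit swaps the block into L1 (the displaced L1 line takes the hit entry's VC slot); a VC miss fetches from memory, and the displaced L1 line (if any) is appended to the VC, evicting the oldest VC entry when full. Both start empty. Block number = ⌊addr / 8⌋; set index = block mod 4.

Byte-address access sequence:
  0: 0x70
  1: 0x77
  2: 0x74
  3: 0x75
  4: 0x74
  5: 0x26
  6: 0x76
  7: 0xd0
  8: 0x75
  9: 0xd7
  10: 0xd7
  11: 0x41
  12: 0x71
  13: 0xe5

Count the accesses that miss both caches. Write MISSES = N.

0: 0x70 (blk 14, set 2) → MISS  vc=[]
1: 0x77 (blk 14, set 2) → L1-HIT  vc=[]
2: 0x74 (blk 14, set 2) → L1-HIT  vc=[]
3: 0x75 (blk 14, set 2) → L1-HIT  vc=[]
4: 0x74 (blk 14, set 2) → L1-HIT  vc=[]
5: 0x26 (blk 4, set 0) → MISS  vc=[]
6: 0x76 (blk 14, set 2) → L1-HIT  vc=[]
7: 0xd0 (blk 26, set 2) → MISS  vc=[14]
8: 0x75 (blk 14, set 2) → VC-HIT  vc=[26]
9: 0xd7 (blk 26, set 2) → VC-HIT  vc=[14]
10: 0xd7 (blk 26, set 2) → L1-HIT  vc=[14]
11: 0x41 (blk 8, set 0) → MISS  vc=[14, 4]
12: 0x71 (blk 14, set 2) → VC-HIT  vc=[26, 4]
13: 0xe5 (blk 28, set 0) → MISS  vc=[26, 4, 8]

MISSES = 5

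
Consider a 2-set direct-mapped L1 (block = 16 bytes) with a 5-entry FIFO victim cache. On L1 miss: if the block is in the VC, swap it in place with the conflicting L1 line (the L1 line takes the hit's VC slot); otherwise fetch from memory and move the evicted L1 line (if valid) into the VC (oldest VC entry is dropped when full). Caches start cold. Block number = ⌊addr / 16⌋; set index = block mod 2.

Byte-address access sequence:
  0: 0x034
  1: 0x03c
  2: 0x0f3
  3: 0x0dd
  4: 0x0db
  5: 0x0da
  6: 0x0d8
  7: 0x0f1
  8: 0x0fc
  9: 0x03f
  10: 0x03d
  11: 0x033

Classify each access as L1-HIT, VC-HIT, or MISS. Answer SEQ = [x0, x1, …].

SEQ = [MISS, L1-HIT, MISS, MISS, L1-HIT, L1-HIT, L1-HIT, VC-HIT, L1-HIT, VC-HIT, L1-HIT, L1-HIT]

  [0] addr=0x34 blk=3 s=1: MISS | VC []
  [1] addr=0x3c blk=3 s=1: L1-HIT | VC []
  [2] addr=0xf3 blk=15 s=1: MISS | VC [3]
  [3] addr=0xdd blk=13 s=1: MISS | VC [3, 15]
  [4] addr=0xdb blk=13 s=1: L1-HIT | VC [3, 15]
  [5] addr=0xda blk=13 s=1: L1-HIT | VC [3, 15]
  [6] addr=0xd8 blk=13 s=1: L1-HIT | VC [3, 15]
  [7] addr=0xf1 blk=15 s=1: VC-HIT | VC [3, 13]
  [8] addr=0xfc blk=15 s=1: L1-HIT | VC [3, 13]
  [9] addr=0x3f blk=3 s=1: VC-HIT | VC [15, 13]
  [10] addr=0x3d blk=3 s=1: L1-HIT | VC [15, 13]
  [11] addr=0x33 blk=3 s=1: L1-HIT | VC [15, 13]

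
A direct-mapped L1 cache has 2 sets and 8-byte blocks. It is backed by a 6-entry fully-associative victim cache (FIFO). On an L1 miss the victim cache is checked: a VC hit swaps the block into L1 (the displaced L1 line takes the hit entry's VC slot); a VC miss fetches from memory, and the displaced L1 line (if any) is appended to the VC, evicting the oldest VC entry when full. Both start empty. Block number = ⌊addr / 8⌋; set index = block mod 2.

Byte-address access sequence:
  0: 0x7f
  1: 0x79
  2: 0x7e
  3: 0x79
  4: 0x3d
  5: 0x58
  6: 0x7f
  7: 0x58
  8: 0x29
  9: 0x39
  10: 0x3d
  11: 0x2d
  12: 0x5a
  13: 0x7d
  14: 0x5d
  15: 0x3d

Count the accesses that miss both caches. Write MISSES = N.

  [0] addr=0x7f blk=15 s=1: MISS | VC []
  [1] addr=0x79 blk=15 s=1: L1-HIT | VC []
  [2] addr=0x7e blk=15 s=1: L1-HIT | VC []
  [3] addr=0x79 blk=15 s=1: L1-HIT | VC []
  [4] addr=0x3d blk=7 s=1: MISS | VC [15]
  [5] addr=0x58 blk=11 s=1: MISS | VC [15, 7]
  [6] addr=0x7f blk=15 s=1: VC-HIT | VC [11, 7]
  [7] addr=0x58 blk=11 s=1: VC-HIT | VC [15, 7]
  [8] addr=0x29 blk=5 s=1: MISS | VC [15, 7, 11]
  [9] addr=0x39 blk=7 s=1: VC-HIT | VC [15, 5, 11]
  [10] addr=0x3d blk=7 s=1: L1-HIT | VC [15, 5, 11]
  [11] addr=0x2d blk=5 s=1: VC-HIT | VC [15, 7, 11]
  [12] addr=0x5a blk=11 s=1: VC-HIT | VC [15, 7, 5]
  [13] addr=0x7d blk=15 s=1: VC-HIT | VC [11, 7, 5]
  [14] addr=0x5d blk=11 s=1: VC-HIT | VC [15, 7, 5]
  [15] addr=0x3d blk=7 s=1: VC-HIT | VC [15, 11, 5]

MISSES = 4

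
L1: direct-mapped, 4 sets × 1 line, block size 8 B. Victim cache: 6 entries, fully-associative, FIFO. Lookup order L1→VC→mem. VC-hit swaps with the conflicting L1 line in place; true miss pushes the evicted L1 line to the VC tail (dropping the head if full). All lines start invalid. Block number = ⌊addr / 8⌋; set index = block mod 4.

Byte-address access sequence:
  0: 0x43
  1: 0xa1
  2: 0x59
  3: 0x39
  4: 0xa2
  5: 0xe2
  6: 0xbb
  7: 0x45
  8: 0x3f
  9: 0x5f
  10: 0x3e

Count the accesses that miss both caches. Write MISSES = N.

MISSES = 6

0: 0x43 (blk 8, set 0) → MISS  vc=[]
1: 0xa1 (blk 20, set 0) → MISS  vc=[8]
2: 0x59 (blk 11, set 3) → MISS  vc=[8]
3: 0x39 (blk 7, set 3) → MISS  vc=[8, 11]
4: 0xa2 (blk 20, set 0) → L1-HIT  vc=[8, 11]
5: 0xe2 (blk 28, set 0) → MISS  vc=[8, 11, 20]
6: 0xbb (blk 23, set 3) → MISS  vc=[8, 11, 20, 7]
7: 0x45 (blk 8, set 0) → VC-HIT  vc=[28, 11, 20, 7]
8: 0x3f (blk 7, set 3) → VC-HIT  vc=[28, 11, 20, 23]
9: 0x5f (blk 11, set 3) → VC-HIT  vc=[28, 7, 20, 23]
10: 0x3e (blk 7, set 3) → VC-HIT  vc=[28, 11, 20, 23]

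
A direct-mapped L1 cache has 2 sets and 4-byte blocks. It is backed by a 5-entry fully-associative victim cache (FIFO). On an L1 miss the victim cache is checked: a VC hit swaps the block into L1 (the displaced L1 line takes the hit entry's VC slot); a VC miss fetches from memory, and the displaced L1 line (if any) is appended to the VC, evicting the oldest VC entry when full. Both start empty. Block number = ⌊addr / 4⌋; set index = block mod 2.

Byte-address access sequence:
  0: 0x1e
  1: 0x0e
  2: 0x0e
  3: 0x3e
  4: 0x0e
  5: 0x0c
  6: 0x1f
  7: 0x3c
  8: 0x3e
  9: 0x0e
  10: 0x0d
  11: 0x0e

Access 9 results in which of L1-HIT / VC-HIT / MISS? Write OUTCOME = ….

#0 0x1e→b7/s1 MISS; vc=[]
#1 0xe→b3/s1 MISS; vc=[7]
#2 0xe→b3/s1 L1-HIT; vc=[7]
#3 0x3e→b15/s1 MISS; vc=[7,3]
#4 0xe→b3/s1 VC-HIT; vc=[7,15]
#5 0xc→b3/s1 L1-HIT; vc=[7,15]
#6 0x1f→b7/s1 VC-HIT; vc=[3,15]
#7 0x3c→b15/s1 VC-HIT; vc=[3,7]
#8 0x3e→b15/s1 L1-HIT; vc=[3,7]
#9 0xe→b3/s1 VC-HIT; vc=[15,7]
#10 0xd→b3/s1 L1-HIT; vc=[15,7]
#11 0xe→b3/s1 L1-HIT; vc=[15,7]

OUTCOME = VC-HIT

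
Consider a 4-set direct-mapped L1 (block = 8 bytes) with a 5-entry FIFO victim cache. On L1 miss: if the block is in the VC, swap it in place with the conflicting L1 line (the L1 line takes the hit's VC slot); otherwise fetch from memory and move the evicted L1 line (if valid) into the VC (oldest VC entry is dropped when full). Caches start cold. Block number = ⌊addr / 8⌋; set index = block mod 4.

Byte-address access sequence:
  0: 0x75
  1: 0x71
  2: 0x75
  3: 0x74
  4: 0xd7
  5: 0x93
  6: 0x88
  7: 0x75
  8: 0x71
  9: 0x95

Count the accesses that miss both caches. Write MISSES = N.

MISSES = 4

  [0] addr=0x75 blk=14 s=2: MISS | VC []
  [1] addr=0x71 blk=14 s=2: L1-HIT | VC []
  [2] addr=0x75 blk=14 s=2: L1-HIT | VC []
  [3] addr=0x74 blk=14 s=2: L1-HIT | VC []
  [4] addr=0xd7 blk=26 s=2: MISS | VC [14]
  [5] addr=0x93 blk=18 s=2: MISS | VC [14, 26]
  [6] addr=0x88 blk=17 s=1: MISS | VC [14, 26]
  [7] addr=0x75 blk=14 s=2: VC-HIT | VC [18, 26]
  [8] addr=0x71 blk=14 s=2: L1-HIT | VC [18, 26]
  [9] addr=0x95 blk=18 s=2: VC-HIT | VC [14, 26]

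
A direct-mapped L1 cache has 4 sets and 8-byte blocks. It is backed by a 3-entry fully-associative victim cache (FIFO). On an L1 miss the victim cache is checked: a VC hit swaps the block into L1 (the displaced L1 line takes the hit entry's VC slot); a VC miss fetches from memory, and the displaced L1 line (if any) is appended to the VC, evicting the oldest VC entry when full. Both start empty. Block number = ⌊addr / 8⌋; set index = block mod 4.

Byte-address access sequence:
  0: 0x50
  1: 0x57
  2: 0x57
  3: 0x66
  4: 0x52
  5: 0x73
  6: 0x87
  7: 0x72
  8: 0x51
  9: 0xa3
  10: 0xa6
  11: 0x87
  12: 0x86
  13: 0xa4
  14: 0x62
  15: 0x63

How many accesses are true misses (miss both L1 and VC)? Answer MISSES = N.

0: 0x50 (blk 10, set 2) → MISS  vc=[]
1: 0x57 (blk 10, set 2) → L1-HIT  vc=[]
2: 0x57 (blk 10, set 2) → L1-HIT  vc=[]
3: 0x66 (blk 12, set 0) → MISS  vc=[]
4: 0x52 (blk 10, set 2) → L1-HIT  vc=[]
5: 0x73 (blk 14, set 2) → MISS  vc=[10]
6: 0x87 (blk 16, set 0) → MISS  vc=[10, 12]
7: 0x72 (blk 14, set 2) → L1-HIT  vc=[10, 12]
8: 0x51 (blk 10, set 2) → VC-HIT  vc=[14, 12]
9: 0xa3 (blk 20, set 0) → MISS  vc=[14, 12, 16]
10: 0xa6 (blk 20, set 0) → L1-HIT  vc=[14, 12, 16]
11: 0x87 (blk 16, set 0) → VC-HIT  vc=[14, 12, 20]
12: 0x86 (blk 16, set 0) → L1-HIT  vc=[14, 12, 20]
13: 0xa4 (blk 20, set 0) → VC-HIT  vc=[14, 12, 16]
14: 0x62 (blk 12, set 0) → VC-HIT  vc=[14, 20, 16]
15: 0x63 (blk 12, set 0) → L1-HIT  vc=[14, 20, 16]

MISSES = 5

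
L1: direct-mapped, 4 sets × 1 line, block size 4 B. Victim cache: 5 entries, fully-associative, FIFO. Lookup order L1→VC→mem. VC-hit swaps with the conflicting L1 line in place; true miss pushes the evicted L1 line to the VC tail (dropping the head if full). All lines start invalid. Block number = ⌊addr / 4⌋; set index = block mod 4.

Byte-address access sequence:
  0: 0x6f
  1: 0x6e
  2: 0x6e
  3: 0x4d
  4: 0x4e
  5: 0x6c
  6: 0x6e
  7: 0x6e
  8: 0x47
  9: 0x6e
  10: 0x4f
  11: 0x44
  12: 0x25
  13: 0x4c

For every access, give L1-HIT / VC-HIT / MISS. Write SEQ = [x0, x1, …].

SEQ = [MISS, L1-HIT, L1-HIT, MISS, L1-HIT, VC-HIT, L1-HIT, L1-HIT, MISS, L1-HIT, VC-HIT, L1-HIT, MISS, L1-HIT]

  [0] addr=0x6f blk=27 s=3: MISS | VC []
  [1] addr=0x6e blk=27 s=3: L1-HIT | VC []
  [2] addr=0x6e blk=27 s=3: L1-HIT | VC []
  [3] addr=0x4d blk=19 s=3: MISS | VC [27]
  [4] addr=0x4e blk=19 s=3: L1-HIT | VC [27]
  [5] addr=0x6c blk=27 s=3: VC-HIT | VC [19]
  [6] addr=0x6e blk=27 s=3: L1-HIT | VC [19]
  [7] addr=0x6e blk=27 s=3: L1-HIT | VC [19]
  [8] addr=0x47 blk=17 s=1: MISS | VC [19]
  [9] addr=0x6e blk=27 s=3: L1-HIT | VC [19]
  [10] addr=0x4f blk=19 s=3: VC-HIT | VC [27]
  [11] addr=0x44 blk=17 s=1: L1-HIT | VC [27]
  [12] addr=0x25 blk=9 s=1: MISS | VC [27, 17]
  [13] addr=0x4c blk=19 s=3: L1-HIT | VC [27, 17]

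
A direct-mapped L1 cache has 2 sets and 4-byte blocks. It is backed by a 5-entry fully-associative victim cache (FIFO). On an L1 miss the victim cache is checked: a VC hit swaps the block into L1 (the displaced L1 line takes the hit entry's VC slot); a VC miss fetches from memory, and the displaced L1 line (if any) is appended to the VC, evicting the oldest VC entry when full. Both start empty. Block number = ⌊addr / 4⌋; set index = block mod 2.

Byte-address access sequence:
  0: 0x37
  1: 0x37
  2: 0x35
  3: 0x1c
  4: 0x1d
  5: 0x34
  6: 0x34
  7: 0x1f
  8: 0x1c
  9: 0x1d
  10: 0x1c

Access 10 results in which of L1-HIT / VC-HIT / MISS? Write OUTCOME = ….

  [0] addr=0x37 blk=13 s=1: MISS | VC []
  [1] addr=0x37 blk=13 s=1: L1-HIT | VC []
  [2] addr=0x35 blk=13 s=1: L1-HIT | VC []
  [3] addr=0x1c blk=7 s=1: MISS | VC [13]
  [4] addr=0x1d blk=7 s=1: L1-HIT | VC [13]
  [5] addr=0x34 blk=13 s=1: VC-HIT | VC [7]
  [6] addr=0x34 blk=13 s=1: L1-HIT | VC [7]
  [7] addr=0x1f blk=7 s=1: VC-HIT | VC [13]
  [8] addr=0x1c blk=7 s=1: L1-HIT | VC [13]
  [9] addr=0x1d blk=7 s=1: L1-HIT | VC [13]
  [10] addr=0x1c blk=7 s=1: L1-HIT | VC [13]

OUTCOME = L1-HIT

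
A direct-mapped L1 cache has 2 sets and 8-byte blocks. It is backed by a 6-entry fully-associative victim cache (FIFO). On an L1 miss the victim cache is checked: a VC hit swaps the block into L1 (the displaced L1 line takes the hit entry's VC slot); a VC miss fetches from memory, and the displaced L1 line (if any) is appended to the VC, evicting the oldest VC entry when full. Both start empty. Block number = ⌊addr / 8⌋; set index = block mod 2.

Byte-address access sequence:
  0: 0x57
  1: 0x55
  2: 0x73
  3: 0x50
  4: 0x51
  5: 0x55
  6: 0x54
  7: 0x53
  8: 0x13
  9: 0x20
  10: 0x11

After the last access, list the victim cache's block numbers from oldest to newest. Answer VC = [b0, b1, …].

0: 0x57 (blk 10, set 0) → MISS  vc=[]
1: 0x55 (blk 10, set 0) → L1-HIT  vc=[]
2: 0x73 (blk 14, set 0) → MISS  vc=[10]
3: 0x50 (blk 10, set 0) → VC-HIT  vc=[14]
4: 0x51 (blk 10, set 0) → L1-HIT  vc=[14]
5: 0x55 (blk 10, set 0) → L1-HIT  vc=[14]
6: 0x54 (blk 10, set 0) → L1-HIT  vc=[14]
7: 0x53 (blk 10, set 0) → L1-HIT  vc=[14]
8: 0x13 (blk 2, set 0) → MISS  vc=[14, 10]
9: 0x20 (blk 4, set 0) → MISS  vc=[14, 10, 2]
10: 0x11 (blk 2, set 0) → VC-HIT  vc=[14, 10, 4]

VC = [14, 10, 4]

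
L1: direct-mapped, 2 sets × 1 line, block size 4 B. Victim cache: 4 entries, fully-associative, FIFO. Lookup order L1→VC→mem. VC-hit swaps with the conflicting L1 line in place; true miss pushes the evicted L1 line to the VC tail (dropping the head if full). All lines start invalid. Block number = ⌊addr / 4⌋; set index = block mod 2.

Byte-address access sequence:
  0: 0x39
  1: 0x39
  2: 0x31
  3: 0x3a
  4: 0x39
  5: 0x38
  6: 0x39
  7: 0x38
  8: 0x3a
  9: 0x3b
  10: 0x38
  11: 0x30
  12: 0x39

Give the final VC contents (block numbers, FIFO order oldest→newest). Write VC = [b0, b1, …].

VC = [12]

#0 0x39→b14/s0 MISS; vc=[]
#1 0x39→b14/s0 L1-HIT; vc=[]
#2 0x31→b12/s0 MISS; vc=[14]
#3 0x3a→b14/s0 VC-HIT; vc=[12]
#4 0x39→b14/s0 L1-HIT; vc=[12]
#5 0x38→b14/s0 L1-HIT; vc=[12]
#6 0x39→b14/s0 L1-HIT; vc=[12]
#7 0x38→b14/s0 L1-HIT; vc=[12]
#8 0x3a→b14/s0 L1-HIT; vc=[12]
#9 0x3b→b14/s0 L1-HIT; vc=[12]
#10 0x38→b14/s0 L1-HIT; vc=[12]
#11 0x30→b12/s0 VC-HIT; vc=[14]
#12 0x39→b14/s0 VC-HIT; vc=[12]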